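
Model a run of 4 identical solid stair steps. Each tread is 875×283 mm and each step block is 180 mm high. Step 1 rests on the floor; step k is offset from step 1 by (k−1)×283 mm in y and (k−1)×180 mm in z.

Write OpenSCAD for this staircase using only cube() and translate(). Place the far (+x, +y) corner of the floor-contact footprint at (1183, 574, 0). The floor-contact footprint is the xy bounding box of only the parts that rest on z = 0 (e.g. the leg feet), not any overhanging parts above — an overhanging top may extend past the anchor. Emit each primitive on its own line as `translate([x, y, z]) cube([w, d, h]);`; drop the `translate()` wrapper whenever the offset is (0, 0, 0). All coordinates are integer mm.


translate([308, 291, 0]) cube([875, 283, 180]);
translate([308, 574, 180]) cube([875, 283, 180]);
translate([308, 857, 360]) cube([875, 283, 180]);
translate([308, 1140, 540]) cube([875, 283, 180]);


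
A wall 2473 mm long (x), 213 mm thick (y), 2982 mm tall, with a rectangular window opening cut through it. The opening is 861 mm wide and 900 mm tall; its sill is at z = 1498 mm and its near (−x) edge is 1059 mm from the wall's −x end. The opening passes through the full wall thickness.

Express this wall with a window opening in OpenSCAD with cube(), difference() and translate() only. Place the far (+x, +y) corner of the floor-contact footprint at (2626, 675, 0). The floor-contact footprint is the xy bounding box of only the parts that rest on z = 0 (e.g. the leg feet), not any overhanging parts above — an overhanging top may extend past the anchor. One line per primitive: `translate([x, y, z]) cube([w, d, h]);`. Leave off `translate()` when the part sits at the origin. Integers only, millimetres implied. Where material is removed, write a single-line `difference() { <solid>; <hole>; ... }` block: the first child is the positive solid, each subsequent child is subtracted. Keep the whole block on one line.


difference() { translate([153, 462, 0]) cube([2473, 213, 2982]); translate([1212, 462, 1498]) cube([861, 213, 900]); }


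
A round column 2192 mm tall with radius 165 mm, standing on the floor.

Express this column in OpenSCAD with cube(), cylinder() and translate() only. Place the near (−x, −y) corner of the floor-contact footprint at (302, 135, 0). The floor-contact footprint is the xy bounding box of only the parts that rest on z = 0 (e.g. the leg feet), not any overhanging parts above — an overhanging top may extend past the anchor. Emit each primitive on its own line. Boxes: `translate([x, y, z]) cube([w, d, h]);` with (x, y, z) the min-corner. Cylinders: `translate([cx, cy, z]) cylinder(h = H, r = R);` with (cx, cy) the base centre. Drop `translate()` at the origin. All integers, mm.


translate([467, 300, 0]) cylinder(h = 2192, r = 165);


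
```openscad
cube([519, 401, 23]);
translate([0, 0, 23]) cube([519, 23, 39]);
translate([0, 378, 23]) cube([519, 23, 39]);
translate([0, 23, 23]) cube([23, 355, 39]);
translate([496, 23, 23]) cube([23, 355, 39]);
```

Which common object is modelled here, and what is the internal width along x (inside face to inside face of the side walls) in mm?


An open box. The internal width is 473 mm.

A 519×401 base slab with four walls standing on it — an open box. The base is 519 mm wide and the walls are 23 mm thick, so the internal width is 519 − 2 × 23 = 473 mm.


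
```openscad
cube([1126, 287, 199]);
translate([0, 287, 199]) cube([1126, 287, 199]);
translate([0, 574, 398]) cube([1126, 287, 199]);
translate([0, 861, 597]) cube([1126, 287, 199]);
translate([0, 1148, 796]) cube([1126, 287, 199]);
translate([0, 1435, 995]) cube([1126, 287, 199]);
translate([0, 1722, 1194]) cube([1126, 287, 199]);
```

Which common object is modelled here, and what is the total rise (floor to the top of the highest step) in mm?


A staircase. The total rise is 1393 mm.

7 identical blocks, each offset up and back from the previous — a staircase. Each step is 199 mm tall and there are 7 of them, so the total rise is 7 × 199 = 1393 mm.


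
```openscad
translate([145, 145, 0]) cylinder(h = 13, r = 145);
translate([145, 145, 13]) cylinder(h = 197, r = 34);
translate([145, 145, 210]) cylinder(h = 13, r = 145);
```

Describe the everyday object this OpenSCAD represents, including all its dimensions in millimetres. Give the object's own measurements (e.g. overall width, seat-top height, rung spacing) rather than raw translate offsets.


A spool: two coaxial disc flanges of radius 145 mm and thickness 13 mm, joined by a core cylinder of radius 34 mm and height 197 mm. The lower flange rests on z = 0 and the three cylinders share a vertical axis.


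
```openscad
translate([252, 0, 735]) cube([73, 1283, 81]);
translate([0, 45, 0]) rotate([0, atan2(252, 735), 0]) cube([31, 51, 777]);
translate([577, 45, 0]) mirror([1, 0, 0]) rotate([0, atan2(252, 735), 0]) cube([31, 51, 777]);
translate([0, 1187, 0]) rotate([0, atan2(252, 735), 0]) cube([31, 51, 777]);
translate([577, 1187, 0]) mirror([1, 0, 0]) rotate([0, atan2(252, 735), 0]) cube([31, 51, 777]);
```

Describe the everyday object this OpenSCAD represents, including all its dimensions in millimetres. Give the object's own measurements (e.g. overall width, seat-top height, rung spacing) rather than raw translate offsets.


A sawhorse. A 73×1283×81 mm beam (x, y, z) sits on two A-frame leg pairs. Each pair is two raked legs of 31×51 mm section (51 mm along y) splaying symmetrically in x. Each leg rises 735 mm vertically over 252 mm of horizontal reach and is 777 mm long along its own axis. Every leg's outer bottom edge rests on the floor and its outer top edge meets a bottom edge of the beam — the left legs (tilting toward +x) meet the beam's −x bottom edge, the right legs (their mirror images, tilting toward −x) meet its +x bottom edge — so the leg tops tuck under the beam, the beam's underside is 735 mm above the floor, and the feet are 577 mm apart outside-to-outside with the beam centred between them. The two leg pairs are set in 45 mm from either end of the beam.


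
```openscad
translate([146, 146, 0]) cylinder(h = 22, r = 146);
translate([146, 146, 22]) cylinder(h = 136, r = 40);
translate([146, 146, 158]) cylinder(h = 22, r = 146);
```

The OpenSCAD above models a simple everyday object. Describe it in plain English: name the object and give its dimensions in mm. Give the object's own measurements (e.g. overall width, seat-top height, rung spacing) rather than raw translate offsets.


A spool: two coaxial disc flanges of radius 146 mm and thickness 22 mm, joined by a core cylinder of radius 40 mm and height 136 mm. The lower flange rests on z = 0 and the three cylinders share a vertical axis.


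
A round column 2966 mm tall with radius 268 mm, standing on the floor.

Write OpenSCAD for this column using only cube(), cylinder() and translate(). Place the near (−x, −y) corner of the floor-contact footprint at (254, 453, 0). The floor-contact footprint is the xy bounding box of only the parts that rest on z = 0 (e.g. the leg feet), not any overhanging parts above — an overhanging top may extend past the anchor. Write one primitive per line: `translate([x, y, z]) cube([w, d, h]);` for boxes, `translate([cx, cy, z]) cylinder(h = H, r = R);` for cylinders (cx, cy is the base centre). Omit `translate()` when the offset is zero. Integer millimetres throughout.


translate([522, 721, 0]) cylinder(h = 2966, r = 268);


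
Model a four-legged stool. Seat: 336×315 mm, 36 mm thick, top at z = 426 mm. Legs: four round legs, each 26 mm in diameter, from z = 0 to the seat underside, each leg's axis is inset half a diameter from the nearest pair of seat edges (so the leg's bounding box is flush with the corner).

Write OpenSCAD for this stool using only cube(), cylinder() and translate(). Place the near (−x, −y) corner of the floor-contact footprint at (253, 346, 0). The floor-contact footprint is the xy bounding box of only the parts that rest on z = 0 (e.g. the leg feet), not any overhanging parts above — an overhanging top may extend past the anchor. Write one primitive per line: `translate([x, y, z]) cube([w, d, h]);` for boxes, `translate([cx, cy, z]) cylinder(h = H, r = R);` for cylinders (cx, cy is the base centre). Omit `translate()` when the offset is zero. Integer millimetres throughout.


translate([253, 346, 390]) cube([336, 315, 36]);
translate([266, 359, 0]) cylinder(h = 390, r = 13);
translate([576, 359, 0]) cylinder(h = 390, r = 13);
translate([266, 648, 0]) cylinder(h = 390, r = 13);
translate([576, 648, 0]) cylinder(h = 390, r = 13);


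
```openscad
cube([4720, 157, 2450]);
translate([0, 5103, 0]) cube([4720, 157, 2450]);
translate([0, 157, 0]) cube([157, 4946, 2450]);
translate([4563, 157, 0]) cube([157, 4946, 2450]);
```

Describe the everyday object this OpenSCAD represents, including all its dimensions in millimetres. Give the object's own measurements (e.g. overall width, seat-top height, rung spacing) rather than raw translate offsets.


The wall frame of a small rectangular building: four walls, each 2450 mm tall and 157 mm thick, enclosing a footprint 4720 mm (x) by 5260 mm (y) outside-to-outside, with no floor or roof. The front and back walls (the −y and +y sides) span the full width; the two side walls fit between them.


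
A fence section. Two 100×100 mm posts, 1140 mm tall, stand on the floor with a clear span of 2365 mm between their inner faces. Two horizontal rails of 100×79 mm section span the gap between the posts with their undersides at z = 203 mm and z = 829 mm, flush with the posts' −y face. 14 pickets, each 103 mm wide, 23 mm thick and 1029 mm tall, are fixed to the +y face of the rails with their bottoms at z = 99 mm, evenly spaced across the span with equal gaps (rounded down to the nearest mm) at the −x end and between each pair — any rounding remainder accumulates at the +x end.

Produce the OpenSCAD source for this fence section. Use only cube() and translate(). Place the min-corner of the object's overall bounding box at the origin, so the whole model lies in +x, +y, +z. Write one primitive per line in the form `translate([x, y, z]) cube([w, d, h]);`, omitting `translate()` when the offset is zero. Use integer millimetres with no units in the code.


cube([100, 100, 1140]);
translate([2465, 0, 0]) cube([100, 100, 1140]);
translate([100, 0, 203]) cube([2365, 100, 79]);
translate([100, 0, 829]) cube([2365, 100, 79]);
translate([161, 100, 99]) cube([103, 23, 1029]);
translate([325, 100, 99]) cube([103, 23, 1029]);
translate([489, 100, 99]) cube([103, 23, 1029]);
translate([653, 100, 99]) cube([103, 23, 1029]);
translate([817, 100, 99]) cube([103, 23, 1029]);
translate([981, 100, 99]) cube([103, 23, 1029]);
translate([1145, 100, 99]) cube([103, 23, 1029]);
translate([1309, 100, 99]) cube([103, 23, 1029]);
translate([1473, 100, 99]) cube([103, 23, 1029]);
translate([1637, 100, 99]) cube([103, 23, 1029]);
translate([1801, 100, 99]) cube([103, 23, 1029]);
translate([1965, 100, 99]) cube([103, 23, 1029]);
translate([2129, 100, 99]) cube([103, 23, 1029]);
translate([2293, 100, 99]) cube([103, 23, 1029]);


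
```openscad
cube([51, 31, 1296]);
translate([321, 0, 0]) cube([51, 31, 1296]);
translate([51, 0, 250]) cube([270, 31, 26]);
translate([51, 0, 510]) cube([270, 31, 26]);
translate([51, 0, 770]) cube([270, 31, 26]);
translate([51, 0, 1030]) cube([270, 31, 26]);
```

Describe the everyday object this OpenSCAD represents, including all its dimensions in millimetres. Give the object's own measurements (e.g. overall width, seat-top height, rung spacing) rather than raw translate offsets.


A straight ladder. Two 51×31 mm vertical rails, 1296 mm tall, stand 372 mm apart (outside-to-outside) with their front faces coplanar on the −y side. 4 rungs, each 31 mm deep and 26 mm tall, span between the inner faces of the rails, front faces flush with the rails. The lowest rung's underside is at z = 250 mm and rungs are spaced 260 mm apart (underside to underside).


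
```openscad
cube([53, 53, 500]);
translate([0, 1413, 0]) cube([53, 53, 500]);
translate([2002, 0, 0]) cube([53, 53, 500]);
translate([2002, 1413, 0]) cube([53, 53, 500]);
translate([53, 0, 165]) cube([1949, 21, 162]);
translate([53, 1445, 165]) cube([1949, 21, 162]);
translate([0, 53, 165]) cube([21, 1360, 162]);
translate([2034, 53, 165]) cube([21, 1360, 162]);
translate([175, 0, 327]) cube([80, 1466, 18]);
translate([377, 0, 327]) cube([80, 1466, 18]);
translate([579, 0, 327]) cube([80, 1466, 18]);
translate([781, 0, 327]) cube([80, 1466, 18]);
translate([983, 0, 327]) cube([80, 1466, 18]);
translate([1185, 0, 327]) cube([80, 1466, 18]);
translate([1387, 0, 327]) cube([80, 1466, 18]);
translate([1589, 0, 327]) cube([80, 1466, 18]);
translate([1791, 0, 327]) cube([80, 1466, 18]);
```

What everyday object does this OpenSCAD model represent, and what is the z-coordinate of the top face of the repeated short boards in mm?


A bed frame. The slat-top height is 345 mm.

Four posts, four rails, and a row of slats — a bed frame. Slats sit on the rails at z = 165 + 162 = 327; with slat thickness 18, the top is 345 mm.


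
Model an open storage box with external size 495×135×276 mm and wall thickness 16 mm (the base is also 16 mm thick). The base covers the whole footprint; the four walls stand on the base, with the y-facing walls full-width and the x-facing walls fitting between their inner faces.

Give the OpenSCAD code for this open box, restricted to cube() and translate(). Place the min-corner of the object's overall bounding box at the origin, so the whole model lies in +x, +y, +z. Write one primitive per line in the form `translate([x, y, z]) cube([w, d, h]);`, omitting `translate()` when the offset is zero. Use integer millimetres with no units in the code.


cube([495, 135, 16]);
translate([0, 0, 16]) cube([495, 16, 260]);
translate([0, 119, 16]) cube([495, 16, 260]);
translate([0, 16, 16]) cube([16, 103, 260]);
translate([479, 16, 16]) cube([16, 103, 260]);


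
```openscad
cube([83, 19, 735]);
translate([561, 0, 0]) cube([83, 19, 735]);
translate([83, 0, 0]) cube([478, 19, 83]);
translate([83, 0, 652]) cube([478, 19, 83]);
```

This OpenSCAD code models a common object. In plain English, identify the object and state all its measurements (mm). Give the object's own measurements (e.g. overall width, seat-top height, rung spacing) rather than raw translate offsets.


A rectangular picture frame lying in the x–z plane (depth along y). The opening is 478 mm wide (x) by 569 mm tall (z), surrounded by a border 83 mm wide on all four sides. The frame is 19 mm deep and is made of two full-height vertical stiles with two horizontal rails fitted between them.


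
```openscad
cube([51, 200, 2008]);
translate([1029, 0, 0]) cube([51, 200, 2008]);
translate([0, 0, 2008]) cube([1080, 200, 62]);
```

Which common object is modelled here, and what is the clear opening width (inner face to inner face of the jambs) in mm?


A door frame. The clear opening width is 978 mm.

Two 2008 mm tall posts with a header on top — a door frame. The left jamb is 51 mm wide at x = 0; the right jamb starts at x = 1029. The clear opening is 1029 − 51 = 978 mm.


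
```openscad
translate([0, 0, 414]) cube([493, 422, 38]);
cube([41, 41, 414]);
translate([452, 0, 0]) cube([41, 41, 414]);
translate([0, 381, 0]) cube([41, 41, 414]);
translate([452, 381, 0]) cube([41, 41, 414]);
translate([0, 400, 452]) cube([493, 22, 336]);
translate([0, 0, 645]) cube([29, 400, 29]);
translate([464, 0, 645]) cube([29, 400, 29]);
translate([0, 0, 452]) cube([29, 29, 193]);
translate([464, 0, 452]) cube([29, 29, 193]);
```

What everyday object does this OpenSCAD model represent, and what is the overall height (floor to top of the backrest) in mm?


A chair. The overall height is 788 mm.

A slab on four corner posts with a tall panel at the back — a chair. The seat slab sits at z = 414 with thickness 38, and the 336 mm backrest starts at the seat top, so the overall height is 414 + 38 + 336 = 788 mm.


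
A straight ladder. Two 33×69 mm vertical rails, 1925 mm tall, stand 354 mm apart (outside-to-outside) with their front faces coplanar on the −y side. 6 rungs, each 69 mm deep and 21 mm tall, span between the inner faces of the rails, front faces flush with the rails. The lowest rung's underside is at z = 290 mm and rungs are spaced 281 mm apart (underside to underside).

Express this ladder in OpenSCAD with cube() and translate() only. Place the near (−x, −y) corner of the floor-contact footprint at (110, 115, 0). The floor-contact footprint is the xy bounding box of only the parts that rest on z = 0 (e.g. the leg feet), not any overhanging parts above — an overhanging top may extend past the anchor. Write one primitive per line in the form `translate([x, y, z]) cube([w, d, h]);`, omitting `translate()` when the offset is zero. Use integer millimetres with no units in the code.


translate([110, 115, 0]) cube([33, 69, 1925]);
translate([431, 115, 0]) cube([33, 69, 1925]);
translate([143, 115, 290]) cube([288, 69, 21]);
translate([143, 115, 571]) cube([288, 69, 21]);
translate([143, 115, 852]) cube([288, 69, 21]);
translate([143, 115, 1133]) cube([288, 69, 21]);
translate([143, 115, 1414]) cube([288, 69, 21]);
translate([143, 115, 1695]) cube([288, 69, 21]);


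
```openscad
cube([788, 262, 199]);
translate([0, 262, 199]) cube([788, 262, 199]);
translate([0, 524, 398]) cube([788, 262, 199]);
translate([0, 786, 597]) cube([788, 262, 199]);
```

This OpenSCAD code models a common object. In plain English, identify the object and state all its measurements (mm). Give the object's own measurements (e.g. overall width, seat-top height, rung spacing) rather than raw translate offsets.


A straight staircase of 4 solid steps. Each step is 788 mm wide (x), 262 mm deep (y, the going) and 199 mm tall (the rise). The first step rests on the floor; each subsequent step sits one going further in +y and one rise higher in +z, directly behind and above the previous step with no overlap.


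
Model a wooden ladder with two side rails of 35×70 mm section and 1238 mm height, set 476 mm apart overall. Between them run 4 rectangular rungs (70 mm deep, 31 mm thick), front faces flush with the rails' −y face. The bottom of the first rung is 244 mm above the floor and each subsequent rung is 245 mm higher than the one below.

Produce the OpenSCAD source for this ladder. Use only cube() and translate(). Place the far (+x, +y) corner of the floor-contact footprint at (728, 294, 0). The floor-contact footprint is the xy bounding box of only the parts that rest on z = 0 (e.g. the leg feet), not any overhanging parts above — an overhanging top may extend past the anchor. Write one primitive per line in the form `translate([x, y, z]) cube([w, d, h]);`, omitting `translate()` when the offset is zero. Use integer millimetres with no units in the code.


// rung span = 476 - 2*35 = 406
// rung[k] z = 244 + k*245
translate([252, 224, 0]) cube([35, 70, 1238]);
translate([693, 224, 0]) cube([35, 70, 1238]);
translate([287, 224, 244]) cube([406, 70, 31]);
translate([287, 224, 489]) cube([406, 70, 31]);
translate([287, 224, 734]) cube([406, 70, 31]);
translate([287, 224, 979]) cube([406, 70, 31]);


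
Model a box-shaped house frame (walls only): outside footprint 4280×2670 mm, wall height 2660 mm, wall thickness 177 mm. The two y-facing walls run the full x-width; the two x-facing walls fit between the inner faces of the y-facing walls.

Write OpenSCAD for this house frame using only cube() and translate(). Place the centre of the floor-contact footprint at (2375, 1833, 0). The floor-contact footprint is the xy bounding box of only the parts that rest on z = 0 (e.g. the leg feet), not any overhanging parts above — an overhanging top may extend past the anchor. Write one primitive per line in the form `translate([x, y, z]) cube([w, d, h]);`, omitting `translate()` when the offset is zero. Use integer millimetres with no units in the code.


translate([235, 498, 0]) cube([4280, 177, 2660]);
translate([235, 2991, 0]) cube([4280, 177, 2660]);
translate([235, 675, 0]) cube([177, 2316, 2660]);
translate([4338, 675, 0]) cube([177, 2316, 2660]);


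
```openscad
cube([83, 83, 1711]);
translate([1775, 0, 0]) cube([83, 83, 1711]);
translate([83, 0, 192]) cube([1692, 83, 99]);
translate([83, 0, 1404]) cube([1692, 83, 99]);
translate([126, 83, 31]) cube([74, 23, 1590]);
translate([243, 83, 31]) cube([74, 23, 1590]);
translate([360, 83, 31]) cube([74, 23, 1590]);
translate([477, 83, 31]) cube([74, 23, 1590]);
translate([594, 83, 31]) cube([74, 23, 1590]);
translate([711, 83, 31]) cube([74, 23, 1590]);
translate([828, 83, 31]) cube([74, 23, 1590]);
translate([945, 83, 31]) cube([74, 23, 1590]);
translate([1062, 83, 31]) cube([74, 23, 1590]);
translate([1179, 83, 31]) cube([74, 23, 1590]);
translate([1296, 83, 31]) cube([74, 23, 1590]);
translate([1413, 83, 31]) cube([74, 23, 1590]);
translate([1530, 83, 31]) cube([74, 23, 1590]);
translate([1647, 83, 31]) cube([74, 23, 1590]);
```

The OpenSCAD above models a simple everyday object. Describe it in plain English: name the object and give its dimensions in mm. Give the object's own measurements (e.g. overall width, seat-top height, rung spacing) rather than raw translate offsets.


A fence section. Two 83×83 mm posts, 1711 mm tall, stand on the floor with a clear span of 1692 mm between their inner faces. Two horizontal rails of 83×99 mm section span the gap between the posts with their undersides at z = 192 mm and z = 1404 mm, flush with the posts' −y face. 14 pickets, each 74 mm wide, 23 mm thick and 1590 mm tall, are fixed to the +y face of the rails with their bottoms at z = 31 mm, spaced across the span with a 43 mm gap after the −x post and between neighbouring pickets, with 54 mm left before the +x post.


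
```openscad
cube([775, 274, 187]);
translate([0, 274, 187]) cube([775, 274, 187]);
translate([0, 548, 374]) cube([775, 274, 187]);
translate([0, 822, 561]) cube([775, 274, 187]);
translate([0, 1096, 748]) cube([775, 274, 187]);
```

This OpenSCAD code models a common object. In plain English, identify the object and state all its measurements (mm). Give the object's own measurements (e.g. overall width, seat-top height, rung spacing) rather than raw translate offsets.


A straight staircase of 5 solid steps. Each step is 775 mm wide (x), 274 mm deep (y, the going) and 187 mm tall (the rise). The first step rests on the floor; each subsequent step sits one going further in +y and one rise higher in +z, directly behind and above the previous step with no overlap.


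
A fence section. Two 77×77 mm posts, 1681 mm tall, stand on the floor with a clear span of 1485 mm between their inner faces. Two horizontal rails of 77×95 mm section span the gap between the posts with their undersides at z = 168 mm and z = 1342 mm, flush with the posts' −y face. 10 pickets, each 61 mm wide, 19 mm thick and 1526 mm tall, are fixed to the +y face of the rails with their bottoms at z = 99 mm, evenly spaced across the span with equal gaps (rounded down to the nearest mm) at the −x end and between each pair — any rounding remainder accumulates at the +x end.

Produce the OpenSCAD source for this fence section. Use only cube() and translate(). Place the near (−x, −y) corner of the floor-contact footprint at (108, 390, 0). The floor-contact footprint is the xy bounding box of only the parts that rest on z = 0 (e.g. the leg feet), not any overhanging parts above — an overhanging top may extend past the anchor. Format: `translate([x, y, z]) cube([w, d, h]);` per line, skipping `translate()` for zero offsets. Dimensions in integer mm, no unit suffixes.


translate([108, 390, 0]) cube([77, 77, 1681]);
translate([1670, 390, 0]) cube([77, 77, 1681]);
translate([185, 390, 168]) cube([1485, 77, 95]);
translate([185, 390, 1342]) cube([1485, 77, 95]);
translate([264, 467, 99]) cube([61, 19, 1526]);
translate([404, 467, 99]) cube([61, 19, 1526]);
translate([544, 467, 99]) cube([61, 19, 1526]);
translate([684, 467, 99]) cube([61, 19, 1526]);
translate([824, 467, 99]) cube([61, 19, 1526]);
translate([964, 467, 99]) cube([61, 19, 1526]);
translate([1104, 467, 99]) cube([61, 19, 1526]);
translate([1244, 467, 99]) cube([61, 19, 1526]);
translate([1384, 467, 99]) cube([61, 19, 1526]);
translate([1524, 467, 99]) cube([61, 19, 1526]);


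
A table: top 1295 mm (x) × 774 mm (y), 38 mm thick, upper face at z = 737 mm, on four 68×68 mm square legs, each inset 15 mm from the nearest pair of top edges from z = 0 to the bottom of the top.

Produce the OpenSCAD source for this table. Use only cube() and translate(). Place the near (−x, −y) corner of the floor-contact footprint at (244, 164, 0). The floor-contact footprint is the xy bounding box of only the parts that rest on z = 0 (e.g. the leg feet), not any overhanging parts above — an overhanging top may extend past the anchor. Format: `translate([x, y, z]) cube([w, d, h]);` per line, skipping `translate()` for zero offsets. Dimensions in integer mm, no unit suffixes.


translate([229, 149, 699]) cube([1295, 774, 38]);
translate([244, 164, 0]) cube([68, 68, 699]);
translate([1441, 164, 0]) cube([68, 68, 699]);
translate([244, 840, 0]) cube([68, 68, 699]);
translate([1441, 840, 0]) cube([68, 68, 699]);


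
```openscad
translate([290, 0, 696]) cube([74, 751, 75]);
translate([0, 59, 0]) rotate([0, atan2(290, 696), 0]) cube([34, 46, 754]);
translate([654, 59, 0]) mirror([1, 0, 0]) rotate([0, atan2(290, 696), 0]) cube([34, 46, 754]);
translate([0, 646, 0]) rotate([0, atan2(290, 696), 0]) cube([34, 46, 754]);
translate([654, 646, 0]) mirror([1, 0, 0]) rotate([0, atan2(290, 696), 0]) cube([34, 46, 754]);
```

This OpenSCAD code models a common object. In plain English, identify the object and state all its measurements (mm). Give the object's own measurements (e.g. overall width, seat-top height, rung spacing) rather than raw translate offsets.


A sawhorse. A 74×751×75 mm beam (x, y, z) sits on two A-frame leg pairs. Each pair is two raked legs of 34×46 mm section (46 mm along y) splaying symmetrically in x. Each leg rises 696 mm vertically over 290 mm of horizontal reach and is 754 mm long along its own axis. Every leg's outer bottom edge rests on the floor and its outer top edge meets a bottom edge of the beam — the left legs (tilting toward +x) meet the beam's −x bottom edge, the right legs (their mirror images, tilting toward −x) meet its +x bottom edge — so the leg tops tuck under the beam, the beam's underside is 696 mm above the floor, and the feet are 654 mm apart outside-to-outside with the beam centred between them. The two leg pairs are set in 59 mm from either end of the beam.


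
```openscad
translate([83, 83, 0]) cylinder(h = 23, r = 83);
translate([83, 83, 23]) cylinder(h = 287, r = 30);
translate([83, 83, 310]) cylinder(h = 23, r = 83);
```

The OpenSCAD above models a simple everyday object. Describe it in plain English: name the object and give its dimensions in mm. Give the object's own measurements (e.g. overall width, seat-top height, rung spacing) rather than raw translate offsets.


A spool: two coaxial disc flanges of radius 83 mm and thickness 23 mm, joined by a core cylinder of radius 30 mm and height 287 mm. The lower flange rests on z = 0 and the three cylinders share a vertical axis.


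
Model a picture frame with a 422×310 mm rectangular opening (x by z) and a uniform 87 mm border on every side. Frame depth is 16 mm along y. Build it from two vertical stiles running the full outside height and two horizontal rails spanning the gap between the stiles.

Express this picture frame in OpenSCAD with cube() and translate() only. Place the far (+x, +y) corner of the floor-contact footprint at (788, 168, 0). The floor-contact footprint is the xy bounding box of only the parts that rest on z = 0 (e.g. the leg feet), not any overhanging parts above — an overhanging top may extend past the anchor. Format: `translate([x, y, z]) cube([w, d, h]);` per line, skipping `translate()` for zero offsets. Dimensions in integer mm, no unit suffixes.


translate([192, 152, 0]) cube([87, 16, 484]);
translate([701, 152, 0]) cube([87, 16, 484]);
translate([279, 152, 0]) cube([422, 16, 87]);
translate([279, 152, 397]) cube([422, 16, 87]);


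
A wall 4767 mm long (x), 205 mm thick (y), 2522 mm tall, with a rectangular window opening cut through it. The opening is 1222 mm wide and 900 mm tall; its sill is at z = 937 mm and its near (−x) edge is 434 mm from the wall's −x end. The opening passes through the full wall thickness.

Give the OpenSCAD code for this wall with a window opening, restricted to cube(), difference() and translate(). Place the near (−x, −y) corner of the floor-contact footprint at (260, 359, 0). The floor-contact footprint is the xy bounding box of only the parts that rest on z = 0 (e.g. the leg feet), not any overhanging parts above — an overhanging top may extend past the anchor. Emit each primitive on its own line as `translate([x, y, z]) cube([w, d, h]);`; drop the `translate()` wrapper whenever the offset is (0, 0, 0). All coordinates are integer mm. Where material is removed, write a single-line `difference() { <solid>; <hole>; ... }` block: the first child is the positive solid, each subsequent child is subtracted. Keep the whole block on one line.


difference() { translate([260, 359, 0]) cube([4767, 205, 2522]); translate([694, 359, 937]) cube([1222, 205, 900]); }


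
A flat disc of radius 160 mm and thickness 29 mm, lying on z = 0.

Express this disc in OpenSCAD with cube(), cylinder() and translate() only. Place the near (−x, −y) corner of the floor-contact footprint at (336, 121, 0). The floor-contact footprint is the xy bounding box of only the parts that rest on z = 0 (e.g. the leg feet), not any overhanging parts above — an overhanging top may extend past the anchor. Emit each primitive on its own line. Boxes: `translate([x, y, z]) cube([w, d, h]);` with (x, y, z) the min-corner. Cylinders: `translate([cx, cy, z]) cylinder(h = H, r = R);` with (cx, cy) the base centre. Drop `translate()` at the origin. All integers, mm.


translate([496, 281, 0]) cylinder(h = 29, r = 160);


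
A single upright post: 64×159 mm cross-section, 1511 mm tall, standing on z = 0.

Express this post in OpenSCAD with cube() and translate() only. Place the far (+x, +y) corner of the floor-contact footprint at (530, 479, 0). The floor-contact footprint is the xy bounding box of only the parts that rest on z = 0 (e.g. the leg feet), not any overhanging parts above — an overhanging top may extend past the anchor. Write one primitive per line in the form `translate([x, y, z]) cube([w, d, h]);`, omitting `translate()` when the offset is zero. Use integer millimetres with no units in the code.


translate([466, 320, 0]) cube([64, 159, 1511]);


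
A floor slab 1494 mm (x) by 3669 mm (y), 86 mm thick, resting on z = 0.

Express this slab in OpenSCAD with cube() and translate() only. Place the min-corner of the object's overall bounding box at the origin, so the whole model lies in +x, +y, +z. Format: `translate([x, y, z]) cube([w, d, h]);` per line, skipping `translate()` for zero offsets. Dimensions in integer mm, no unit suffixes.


cube([1494, 3669, 86]);


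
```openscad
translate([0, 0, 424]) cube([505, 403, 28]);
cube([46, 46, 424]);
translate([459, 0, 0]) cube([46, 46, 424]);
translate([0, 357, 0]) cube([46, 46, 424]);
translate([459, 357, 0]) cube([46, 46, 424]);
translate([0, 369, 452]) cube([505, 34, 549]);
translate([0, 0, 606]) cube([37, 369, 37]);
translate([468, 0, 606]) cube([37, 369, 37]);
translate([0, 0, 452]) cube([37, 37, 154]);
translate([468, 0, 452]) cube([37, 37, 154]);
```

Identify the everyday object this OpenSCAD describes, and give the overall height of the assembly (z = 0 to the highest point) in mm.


A chair. The overall height is 1001 mm.

A slab on four corner posts with a tall panel at the back — a chair. The seat slab sits at z = 424 with thickness 28, and the 549 mm backrest starts at the seat top, so the overall height is 424 + 28 + 549 = 1001 mm.


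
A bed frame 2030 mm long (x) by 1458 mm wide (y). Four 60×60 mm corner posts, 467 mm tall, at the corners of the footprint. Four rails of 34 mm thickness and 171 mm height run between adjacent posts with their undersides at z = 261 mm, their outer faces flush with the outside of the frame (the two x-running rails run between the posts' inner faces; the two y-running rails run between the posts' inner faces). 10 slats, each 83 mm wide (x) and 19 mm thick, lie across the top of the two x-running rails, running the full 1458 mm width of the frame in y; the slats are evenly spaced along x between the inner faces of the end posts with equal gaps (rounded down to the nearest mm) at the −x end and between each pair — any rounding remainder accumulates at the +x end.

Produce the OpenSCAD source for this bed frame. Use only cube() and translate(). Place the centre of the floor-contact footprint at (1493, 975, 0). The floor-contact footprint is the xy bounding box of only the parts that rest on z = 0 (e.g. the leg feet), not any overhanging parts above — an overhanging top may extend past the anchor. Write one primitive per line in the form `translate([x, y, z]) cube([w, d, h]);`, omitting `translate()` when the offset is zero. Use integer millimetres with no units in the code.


translate([478, 246, 0]) cube([60, 60, 467]);
translate([478, 1644, 0]) cube([60, 60, 467]);
translate([2448, 246, 0]) cube([60, 60, 467]);
translate([2448, 1644, 0]) cube([60, 60, 467]);
translate([538, 246, 261]) cube([1910, 34, 171]);
translate([538, 1670, 261]) cube([1910, 34, 171]);
translate([478, 306, 261]) cube([34, 1338, 171]);
translate([2474, 306, 261]) cube([34, 1338, 171]);
translate([636, 246, 432]) cube([83, 1458, 19]);
translate([817, 246, 432]) cube([83, 1458, 19]);
translate([998, 246, 432]) cube([83, 1458, 19]);
translate([1179, 246, 432]) cube([83, 1458, 19]);
translate([1360, 246, 432]) cube([83, 1458, 19]);
translate([1541, 246, 432]) cube([83, 1458, 19]);
translate([1722, 246, 432]) cube([83, 1458, 19]);
translate([1903, 246, 432]) cube([83, 1458, 19]);
translate([2084, 246, 432]) cube([83, 1458, 19]);
translate([2265, 246, 432]) cube([83, 1458, 19]);


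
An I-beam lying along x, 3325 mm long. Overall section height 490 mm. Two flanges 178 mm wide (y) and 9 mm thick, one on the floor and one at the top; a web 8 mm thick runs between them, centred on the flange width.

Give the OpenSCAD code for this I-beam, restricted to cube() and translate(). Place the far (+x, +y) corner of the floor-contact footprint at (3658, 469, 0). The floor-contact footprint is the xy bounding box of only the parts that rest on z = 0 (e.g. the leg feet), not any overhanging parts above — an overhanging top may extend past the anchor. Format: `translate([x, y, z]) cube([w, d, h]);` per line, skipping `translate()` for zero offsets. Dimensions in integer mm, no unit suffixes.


translate([333, 291, 0]) cube([3325, 178, 9]);
translate([333, 376, 9]) cube([3325, 8, 472]);
translate([333, 291, 481]) cube([3325, 178, 9]);


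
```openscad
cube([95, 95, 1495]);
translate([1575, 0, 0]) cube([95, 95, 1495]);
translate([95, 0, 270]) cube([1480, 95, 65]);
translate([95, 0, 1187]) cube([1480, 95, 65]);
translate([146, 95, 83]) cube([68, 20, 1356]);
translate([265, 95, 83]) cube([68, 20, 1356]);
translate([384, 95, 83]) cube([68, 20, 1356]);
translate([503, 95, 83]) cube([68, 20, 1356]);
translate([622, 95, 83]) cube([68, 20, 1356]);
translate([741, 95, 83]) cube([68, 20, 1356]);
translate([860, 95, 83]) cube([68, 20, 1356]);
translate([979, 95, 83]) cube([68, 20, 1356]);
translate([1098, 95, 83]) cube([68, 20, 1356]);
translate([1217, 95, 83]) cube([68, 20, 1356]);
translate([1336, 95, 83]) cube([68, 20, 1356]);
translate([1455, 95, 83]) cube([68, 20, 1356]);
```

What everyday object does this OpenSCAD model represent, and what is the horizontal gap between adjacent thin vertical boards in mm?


A fence section. The picket gap is 51 mm.

Two posts, two rails, 12 pickets — a fence section. Span 1480 mm holds 12 pickets of 68 mm with 13 equal gaps: ⌊(1480 − 12·68) / 13⌋ = 51 mm.


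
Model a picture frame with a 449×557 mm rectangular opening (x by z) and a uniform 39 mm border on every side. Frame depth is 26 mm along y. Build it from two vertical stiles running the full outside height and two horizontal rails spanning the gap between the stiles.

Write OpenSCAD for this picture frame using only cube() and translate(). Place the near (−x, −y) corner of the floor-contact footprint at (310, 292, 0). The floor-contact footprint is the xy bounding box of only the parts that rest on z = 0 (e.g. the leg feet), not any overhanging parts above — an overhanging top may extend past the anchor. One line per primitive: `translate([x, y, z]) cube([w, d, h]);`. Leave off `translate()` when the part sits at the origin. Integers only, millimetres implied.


translate([310, 292, 0]) cube([39, 26, 635]);
translate([798, 292, 0]) cube([39, 26, 635]);
translate([349, 292, 0]) cube([449, 26, 39]);
translate([349, 292, 596]) cube([449, 26, 39]);


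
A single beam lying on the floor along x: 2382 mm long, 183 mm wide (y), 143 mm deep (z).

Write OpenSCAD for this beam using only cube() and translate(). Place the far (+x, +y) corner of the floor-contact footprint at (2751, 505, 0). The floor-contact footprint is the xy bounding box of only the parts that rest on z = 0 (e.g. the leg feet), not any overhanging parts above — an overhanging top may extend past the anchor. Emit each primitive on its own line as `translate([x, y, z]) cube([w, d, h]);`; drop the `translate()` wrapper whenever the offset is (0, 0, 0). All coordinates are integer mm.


translate([369, 322, 0]) cube([2382, 183, 143]);


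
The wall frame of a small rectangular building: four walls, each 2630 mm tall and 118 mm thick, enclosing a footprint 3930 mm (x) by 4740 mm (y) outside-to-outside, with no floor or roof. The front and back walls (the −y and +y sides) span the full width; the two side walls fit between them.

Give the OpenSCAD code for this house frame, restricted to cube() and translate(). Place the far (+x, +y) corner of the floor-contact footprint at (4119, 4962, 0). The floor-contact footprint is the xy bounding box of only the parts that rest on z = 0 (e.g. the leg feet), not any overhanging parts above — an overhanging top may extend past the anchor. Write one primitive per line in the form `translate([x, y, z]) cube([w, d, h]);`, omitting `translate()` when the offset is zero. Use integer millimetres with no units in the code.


translate([189, 222, 0]) cube([3930, 118, 2630]);
translate([189, 4844, 0]) cube([3930, 118, 2630]);
translate([189, 340, 0]) cube([118, 4504, 2630]);
translate([4001, 340, 0]) cube([118, 4504, 2630]);


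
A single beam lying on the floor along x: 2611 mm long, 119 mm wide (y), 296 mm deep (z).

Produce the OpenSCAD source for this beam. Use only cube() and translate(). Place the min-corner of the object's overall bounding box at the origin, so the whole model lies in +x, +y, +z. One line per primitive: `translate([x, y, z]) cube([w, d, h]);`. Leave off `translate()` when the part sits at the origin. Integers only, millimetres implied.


cube([2611, 119, 296]);


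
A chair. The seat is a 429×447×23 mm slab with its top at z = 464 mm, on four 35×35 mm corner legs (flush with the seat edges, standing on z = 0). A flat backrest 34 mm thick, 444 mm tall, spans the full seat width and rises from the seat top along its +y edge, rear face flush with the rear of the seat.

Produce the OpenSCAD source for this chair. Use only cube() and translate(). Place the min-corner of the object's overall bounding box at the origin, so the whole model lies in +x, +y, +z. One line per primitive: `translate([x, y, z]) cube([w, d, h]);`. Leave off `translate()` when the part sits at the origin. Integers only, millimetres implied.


translate([0, 0, 441]) cube([429, 447, 23]);
cube([35, 35, 441]);
translate([394, 0, 0]) cube([35, 35, 441]);
translate([0, 412, 0]) cube([35, 35, 441]);
translate([394, 412, 0]) cube([35, 35, 441]);
translate([0, 413, 464]) cube([429, 34, 444]);
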